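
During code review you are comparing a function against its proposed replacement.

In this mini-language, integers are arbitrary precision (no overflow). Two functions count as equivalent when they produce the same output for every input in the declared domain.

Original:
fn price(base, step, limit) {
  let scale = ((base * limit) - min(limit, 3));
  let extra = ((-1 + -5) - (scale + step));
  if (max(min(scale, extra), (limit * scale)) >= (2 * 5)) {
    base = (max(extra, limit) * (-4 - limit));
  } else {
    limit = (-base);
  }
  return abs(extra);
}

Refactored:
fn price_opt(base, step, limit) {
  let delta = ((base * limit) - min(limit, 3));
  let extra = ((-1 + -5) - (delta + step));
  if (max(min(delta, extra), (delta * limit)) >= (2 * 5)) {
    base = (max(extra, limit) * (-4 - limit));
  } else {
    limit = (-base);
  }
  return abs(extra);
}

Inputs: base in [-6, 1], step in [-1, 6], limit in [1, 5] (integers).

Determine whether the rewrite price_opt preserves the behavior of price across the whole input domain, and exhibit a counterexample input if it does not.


Reading the diff, among the changes: local variable names differ.
Spot check at base=-4, step=6, limit=4 — price: scale=-19, then extra=7, then (max(min(scale, extra), (limit * scale)) >= (2 * 5)) is false, then limit=4, then returns 7. price_opt: delta=-19, then extra=7, then (max(min(delta, extra), (delta * limit)) >= (2 * 5)) is false, then limit=4, then returns 7. Both give 7.
Sweeping the whole domain (320 inputs) finds no disagreement.
verdict: equivalent


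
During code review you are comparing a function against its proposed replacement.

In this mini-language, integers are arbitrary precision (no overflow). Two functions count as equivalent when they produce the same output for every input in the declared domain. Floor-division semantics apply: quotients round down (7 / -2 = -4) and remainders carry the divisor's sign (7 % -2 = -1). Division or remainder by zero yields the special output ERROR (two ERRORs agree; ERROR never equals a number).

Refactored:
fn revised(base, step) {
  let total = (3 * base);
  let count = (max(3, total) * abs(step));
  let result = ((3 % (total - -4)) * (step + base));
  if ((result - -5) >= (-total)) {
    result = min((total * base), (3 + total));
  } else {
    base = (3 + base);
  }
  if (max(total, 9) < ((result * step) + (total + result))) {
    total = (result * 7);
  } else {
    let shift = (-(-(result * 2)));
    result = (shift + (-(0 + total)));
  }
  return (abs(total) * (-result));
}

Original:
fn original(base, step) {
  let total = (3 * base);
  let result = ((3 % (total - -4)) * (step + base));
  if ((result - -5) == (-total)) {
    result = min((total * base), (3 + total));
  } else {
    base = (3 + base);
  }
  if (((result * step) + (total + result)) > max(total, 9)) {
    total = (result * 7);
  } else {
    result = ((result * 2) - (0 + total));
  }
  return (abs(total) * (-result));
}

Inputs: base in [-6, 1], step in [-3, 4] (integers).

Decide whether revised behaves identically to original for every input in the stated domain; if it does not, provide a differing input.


Evaluate both at base=-6, step=-3.
original: total becomes -18; next result becomes 99; next ((result - -5) == (-total)) evaluates to false; next base becomes -3; next (((result * step) + (total + result)) > max(total, 9)) evaluates to false; next result becomes 216; next final value -3888
revised: total becomes -18; next count becomes 9; next result becomes 99; next ((result - -5) >= (-total)) evaluates to true; next result becomes -15; next (max(total, 9) < ((result * step) + (total + result))) evaluates to true; next total becomes -105; next final value 1575
-3888 against 1575: the behavior changed.
verdict: not equivalent; witness: base=-6, step=-3


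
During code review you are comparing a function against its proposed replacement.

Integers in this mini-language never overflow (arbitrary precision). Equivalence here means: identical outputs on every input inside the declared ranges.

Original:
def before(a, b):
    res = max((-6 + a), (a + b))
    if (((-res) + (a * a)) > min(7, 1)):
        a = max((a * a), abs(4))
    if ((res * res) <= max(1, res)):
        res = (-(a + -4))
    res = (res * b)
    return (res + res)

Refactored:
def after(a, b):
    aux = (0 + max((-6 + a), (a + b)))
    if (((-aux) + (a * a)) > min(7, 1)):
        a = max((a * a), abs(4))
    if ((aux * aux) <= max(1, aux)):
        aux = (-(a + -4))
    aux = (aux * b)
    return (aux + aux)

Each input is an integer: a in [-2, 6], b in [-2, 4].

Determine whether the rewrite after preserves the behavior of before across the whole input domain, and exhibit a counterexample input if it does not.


Behavior is preserved: although constant usage differs; local variable names differ; arithmetic usage differs, the outputs never diverge.
One worked example (a=-2, b=4) — before: res := 2 | (((-res) + (a * a)) > min(7, 1)): true | a := 4 | ((res * res) <= max(1, res)): false | res := 8 | result 16; after: aux := 2 | (((-aux) + (a * a)) > min(7, 1)): true | a := 4 | ((aux * aux) <= max(1, aux)): false | aux := 8 | result 16; agreement on 16.
Checked all 63 inputs in the declared domain: the outputs agree on every one.
verdict: equivalent


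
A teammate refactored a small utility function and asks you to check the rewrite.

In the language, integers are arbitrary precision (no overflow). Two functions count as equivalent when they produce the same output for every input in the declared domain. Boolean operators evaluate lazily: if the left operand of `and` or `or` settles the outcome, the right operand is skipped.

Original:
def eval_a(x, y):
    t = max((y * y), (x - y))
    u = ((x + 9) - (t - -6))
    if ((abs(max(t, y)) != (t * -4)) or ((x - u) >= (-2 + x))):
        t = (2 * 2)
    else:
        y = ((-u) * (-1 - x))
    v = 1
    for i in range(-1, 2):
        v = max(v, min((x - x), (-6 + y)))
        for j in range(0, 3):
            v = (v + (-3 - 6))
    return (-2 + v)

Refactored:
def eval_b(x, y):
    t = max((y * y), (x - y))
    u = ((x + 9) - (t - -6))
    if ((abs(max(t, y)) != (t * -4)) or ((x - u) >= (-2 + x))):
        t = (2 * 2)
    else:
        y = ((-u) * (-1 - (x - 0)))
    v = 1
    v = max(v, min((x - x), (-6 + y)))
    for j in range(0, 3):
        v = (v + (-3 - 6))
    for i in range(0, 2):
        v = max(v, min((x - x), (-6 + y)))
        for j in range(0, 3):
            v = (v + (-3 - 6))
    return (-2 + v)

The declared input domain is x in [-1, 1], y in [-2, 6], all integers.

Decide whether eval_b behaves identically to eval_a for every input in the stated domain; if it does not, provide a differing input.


Differences: statement counts differ, plus loop structure differs, plus min/max/abs usage differs, plus constant usage differs, plus arithmetic usage differs — yet all 27 inputs agree.
verdict: equivalent


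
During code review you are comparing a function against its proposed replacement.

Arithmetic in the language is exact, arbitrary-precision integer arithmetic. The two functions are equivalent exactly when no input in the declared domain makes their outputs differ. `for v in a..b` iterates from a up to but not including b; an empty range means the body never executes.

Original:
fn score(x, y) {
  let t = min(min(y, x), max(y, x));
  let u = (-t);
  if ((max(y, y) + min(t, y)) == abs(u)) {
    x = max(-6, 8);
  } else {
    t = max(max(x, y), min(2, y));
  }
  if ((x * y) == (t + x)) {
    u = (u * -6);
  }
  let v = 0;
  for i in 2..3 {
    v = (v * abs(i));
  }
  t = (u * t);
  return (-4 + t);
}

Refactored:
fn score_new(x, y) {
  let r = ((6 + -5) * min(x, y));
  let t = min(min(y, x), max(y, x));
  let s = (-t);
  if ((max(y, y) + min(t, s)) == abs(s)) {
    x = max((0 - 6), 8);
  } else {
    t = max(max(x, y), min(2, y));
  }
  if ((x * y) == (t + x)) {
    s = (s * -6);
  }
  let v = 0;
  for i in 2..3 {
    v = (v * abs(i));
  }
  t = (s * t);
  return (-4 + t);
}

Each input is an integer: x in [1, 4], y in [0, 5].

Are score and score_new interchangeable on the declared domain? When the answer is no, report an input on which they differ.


There is a counterexample at x=1, y=2: -6 on one side, -5 on the other.
score: t becomes 1; next u becomes -1; next ((max(y, y) + min(t, y)) == abs(u)) evaluates to false; next t becomes 2; next ((x * y) == (t + x)) evaluates to false; next v becomes 0; next at i=2:; next v becomes 0; next t becomes -2; next final value -6
score_new: r becomes 1; next t becomes 1; next s becomes -1; next ((max(y, y) + min(t, s)) == abs(s)) evaluates to true; next x becomes 8; next ((x * y) == (t + x)) evaluates to false; next v becomes 0; next at i=2:; next v becomes 0; next t becomes -1; next final value -5
verdict: not equivalent; witness: x=1, y=2


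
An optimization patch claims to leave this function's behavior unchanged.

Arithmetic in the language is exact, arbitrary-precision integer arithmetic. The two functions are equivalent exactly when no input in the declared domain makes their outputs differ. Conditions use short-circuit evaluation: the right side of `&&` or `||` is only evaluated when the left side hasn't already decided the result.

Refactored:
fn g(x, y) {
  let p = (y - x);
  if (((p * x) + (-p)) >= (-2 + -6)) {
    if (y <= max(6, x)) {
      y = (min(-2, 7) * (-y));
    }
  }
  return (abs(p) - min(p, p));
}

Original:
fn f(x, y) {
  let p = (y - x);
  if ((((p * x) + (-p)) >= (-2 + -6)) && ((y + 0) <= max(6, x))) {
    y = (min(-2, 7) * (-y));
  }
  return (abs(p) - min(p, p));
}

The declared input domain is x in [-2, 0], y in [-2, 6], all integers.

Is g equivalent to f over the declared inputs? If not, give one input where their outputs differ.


Reading the diff, among the changes: boolean connective usage differs, plus statement counts differ, plus constant usage differs, plus arithmetic usage differs, plus branching structure differs.
Tracing x=-2, y=3: f: p becomes 5; next ((((p * x) + (-p)) >= (-2 + -6)) && ((y + 0) <= max(6, x))) evaluates to false; next final value 0 | g: p becomes 5; next (((p * x) + (-p)) >= (-2 + -6)) evaluates to false; next final value 0 — matching result 0.
Checked all 27 inputs in the declared domain: the outputs agree on every one.
verdict: equivalent


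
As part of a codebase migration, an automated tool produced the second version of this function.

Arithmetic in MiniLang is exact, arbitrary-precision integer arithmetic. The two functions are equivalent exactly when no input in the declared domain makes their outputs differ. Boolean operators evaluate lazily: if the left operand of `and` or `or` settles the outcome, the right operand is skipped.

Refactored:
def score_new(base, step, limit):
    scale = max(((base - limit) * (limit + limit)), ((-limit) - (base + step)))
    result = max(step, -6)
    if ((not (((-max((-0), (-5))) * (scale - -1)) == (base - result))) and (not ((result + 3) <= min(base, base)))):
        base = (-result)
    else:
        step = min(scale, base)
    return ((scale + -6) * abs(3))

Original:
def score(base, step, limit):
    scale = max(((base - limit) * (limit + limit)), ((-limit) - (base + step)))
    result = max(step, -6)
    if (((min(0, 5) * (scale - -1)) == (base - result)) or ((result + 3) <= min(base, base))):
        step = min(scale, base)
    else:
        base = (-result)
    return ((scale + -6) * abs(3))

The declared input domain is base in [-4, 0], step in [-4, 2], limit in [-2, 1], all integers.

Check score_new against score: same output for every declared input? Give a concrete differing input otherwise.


Behavior is preserved: although boolean connective usage differs, plus min/max/abs usage differs, the outputs never diverge.
Spot check at base=-3, step=1, limit=1 — score: scale := 1 | result := 1 | (((min(0, 5) * (scale - -1)) == (base - result)) or ((result + 3) <= min(base, base))): false | base := -1 | result -15. score_new: scale := 1 | result := 1 | ((not (((-max((-0), (-5))) * (scale - -1)) == (base - result))) and (not ((result + 3) <= min(base, base)))): true | base := -1 | result -15. Both give -15.
Checked all 140 inputs in the declared domain: the outputs agree on every one.
verdict: equivalent


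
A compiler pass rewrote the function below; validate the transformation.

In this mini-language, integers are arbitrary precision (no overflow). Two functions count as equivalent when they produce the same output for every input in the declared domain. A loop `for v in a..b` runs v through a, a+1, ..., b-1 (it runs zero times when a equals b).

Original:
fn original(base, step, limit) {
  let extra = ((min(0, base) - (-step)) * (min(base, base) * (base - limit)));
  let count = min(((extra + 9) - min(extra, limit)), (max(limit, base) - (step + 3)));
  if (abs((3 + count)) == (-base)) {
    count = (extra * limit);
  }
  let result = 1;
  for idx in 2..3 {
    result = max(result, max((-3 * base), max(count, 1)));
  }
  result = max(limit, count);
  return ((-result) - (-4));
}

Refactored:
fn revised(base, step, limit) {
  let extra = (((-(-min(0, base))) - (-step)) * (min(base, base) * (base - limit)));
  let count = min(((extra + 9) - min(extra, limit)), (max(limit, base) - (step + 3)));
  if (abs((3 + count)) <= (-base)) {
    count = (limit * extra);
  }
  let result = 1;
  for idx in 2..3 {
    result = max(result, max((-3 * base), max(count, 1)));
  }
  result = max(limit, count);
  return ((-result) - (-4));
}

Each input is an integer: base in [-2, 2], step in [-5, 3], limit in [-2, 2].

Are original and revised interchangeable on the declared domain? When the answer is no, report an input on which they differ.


These are not equivalent — on base=-2, step=-3, limit=-2 the outputs split (6 vs 4).
original: extra becomes 0; next count becomes -2; next (abs((3 + count)) == (-base)) evaluates to false; next result becomes 1; next at idx=2:; next result becomes 6; next result becomes -2; next final value 6
revised: extra becomes 0; next count becomes -2; next (abs((3 + count)) <= (-base)) evaluates to true; next count becomes 0; next result becomes 1; next at idx=2:; next result becomes 6; next result becomes 0; next final value 4
verdict: not equivalent; witness: base=-2, step=-3, limit=-2


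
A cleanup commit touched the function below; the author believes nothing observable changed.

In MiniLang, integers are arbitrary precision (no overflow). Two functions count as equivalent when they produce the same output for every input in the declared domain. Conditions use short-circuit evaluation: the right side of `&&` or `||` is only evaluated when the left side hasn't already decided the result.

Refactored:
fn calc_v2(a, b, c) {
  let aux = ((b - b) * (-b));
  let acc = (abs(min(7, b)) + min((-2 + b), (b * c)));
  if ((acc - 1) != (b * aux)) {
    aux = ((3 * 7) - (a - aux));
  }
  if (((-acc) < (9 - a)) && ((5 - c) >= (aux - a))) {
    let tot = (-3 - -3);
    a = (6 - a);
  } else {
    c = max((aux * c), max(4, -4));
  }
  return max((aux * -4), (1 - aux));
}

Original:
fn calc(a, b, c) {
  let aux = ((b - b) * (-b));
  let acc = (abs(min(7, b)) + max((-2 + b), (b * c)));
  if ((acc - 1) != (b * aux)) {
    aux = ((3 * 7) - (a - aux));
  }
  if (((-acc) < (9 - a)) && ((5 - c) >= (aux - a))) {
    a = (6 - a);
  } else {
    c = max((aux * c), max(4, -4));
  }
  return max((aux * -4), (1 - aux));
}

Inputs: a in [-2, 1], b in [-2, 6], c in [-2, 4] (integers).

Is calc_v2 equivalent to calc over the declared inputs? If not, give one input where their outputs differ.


Not equivalent: a=-2, b=-1, c=0 separates them (1 vs -22).
calc: aux=0, then acc=1, then ((acc - 1) != (b * aux)) is false, then (((-acc) < (9 - a)) && ((5 - c) >= (aux - a))) is true, then a=8, then returns 1
calc_v2: aux=0, then acc=-2, then ((acc - 1) != (b * aux)) is true, then aux=23, then (((-acc) < (9 - a)) && ((5 - c) >= (aux - a))) is false, then c=4, then returns -22
verdict: not equivalent; witness: a=-2, b=-1, c=0


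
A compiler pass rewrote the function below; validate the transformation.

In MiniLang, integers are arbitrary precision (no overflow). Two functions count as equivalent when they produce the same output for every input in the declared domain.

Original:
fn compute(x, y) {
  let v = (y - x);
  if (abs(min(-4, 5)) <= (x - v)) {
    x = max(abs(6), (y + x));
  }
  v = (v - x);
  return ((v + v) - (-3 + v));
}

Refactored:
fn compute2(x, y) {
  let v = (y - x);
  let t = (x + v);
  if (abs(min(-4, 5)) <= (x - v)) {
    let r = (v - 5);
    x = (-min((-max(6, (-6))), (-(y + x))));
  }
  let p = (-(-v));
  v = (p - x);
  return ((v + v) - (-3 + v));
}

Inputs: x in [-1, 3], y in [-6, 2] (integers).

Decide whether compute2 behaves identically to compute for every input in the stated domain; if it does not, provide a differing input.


Comparing the listings, the differences include: min/max/abs usage differs, plus statement counts differ, plus local variable names differ, plus constant usage differs, plus arithmetic usage differs.
Spot check at x=0, y=-6 — compute: v := -6 | (abs(min(-4, 5)) <= (x - v)): true | x := 6 | v := -12 | result -9. compute2: v := -6 | t := -6 | (abs(min(-4, 5)) <= (x - v)): true | r := -11 | x := 6 | p := -6 | v := -12 | result -9. Both give -9.
An exhaustive pass over the 45 declared inputs shows identical outputs.
verdict: equivalent


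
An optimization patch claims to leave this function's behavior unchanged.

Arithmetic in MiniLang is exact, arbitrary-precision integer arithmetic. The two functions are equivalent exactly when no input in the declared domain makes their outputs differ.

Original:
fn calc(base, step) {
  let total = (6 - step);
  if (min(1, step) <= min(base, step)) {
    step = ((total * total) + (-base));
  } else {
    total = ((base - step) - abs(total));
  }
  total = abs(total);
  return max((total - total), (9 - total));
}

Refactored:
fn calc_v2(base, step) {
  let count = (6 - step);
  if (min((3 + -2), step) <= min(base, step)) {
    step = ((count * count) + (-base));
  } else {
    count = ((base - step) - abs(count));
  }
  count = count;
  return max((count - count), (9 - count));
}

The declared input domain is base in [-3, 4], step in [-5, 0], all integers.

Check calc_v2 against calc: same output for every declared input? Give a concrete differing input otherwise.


Consider the input base=-3, step=-2.
calc: total becomes 8; next (min(1, step) <= min(base, step)) evaluates to false; next total becomes -9; next total becomes 9; next final value 0
calc_v2: count becomes 8; next (min((3 + -2), step) <= min(base, step)) evaluates to false; next count becomes -9; next count becomes -9; next final value 18
0 vs 18 — the two versions disagree here.
verdict: not equivalent; witness: base=-3, step=-2


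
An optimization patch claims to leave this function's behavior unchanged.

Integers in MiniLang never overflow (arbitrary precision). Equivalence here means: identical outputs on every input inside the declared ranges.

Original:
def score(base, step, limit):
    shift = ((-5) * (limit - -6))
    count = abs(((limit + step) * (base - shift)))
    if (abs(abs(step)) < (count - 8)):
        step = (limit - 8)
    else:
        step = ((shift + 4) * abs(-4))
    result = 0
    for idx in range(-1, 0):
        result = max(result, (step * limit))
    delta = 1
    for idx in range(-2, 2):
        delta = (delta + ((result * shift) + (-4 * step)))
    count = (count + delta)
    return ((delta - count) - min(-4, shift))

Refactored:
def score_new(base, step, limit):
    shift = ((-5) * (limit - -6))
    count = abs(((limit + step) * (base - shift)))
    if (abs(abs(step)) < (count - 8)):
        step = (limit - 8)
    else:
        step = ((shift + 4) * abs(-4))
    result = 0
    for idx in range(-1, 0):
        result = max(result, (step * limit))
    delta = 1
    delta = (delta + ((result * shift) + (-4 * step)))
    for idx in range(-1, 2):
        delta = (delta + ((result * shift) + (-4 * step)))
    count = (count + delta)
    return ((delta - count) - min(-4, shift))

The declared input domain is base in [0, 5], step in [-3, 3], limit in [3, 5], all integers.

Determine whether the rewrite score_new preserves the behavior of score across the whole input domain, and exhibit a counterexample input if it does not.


The two are interchangeable: arithmetic usage differs; statement counts differ; loop structure differs; constant usage differs, and every declared input agrees.
Spot check at base=0, step=-1, limit=4 — score: shift becomes -50; next count becomes 150; next (abs(abs(step)) < (count - 8)) evaluates to true; next step becomes -4; next result becomes 0; next at idx=-1:; next result becomes 0; next delta becomes 1; next at idx=-2:; next delta becomes 17; next at idx=-1:; next delta becomes 33; next at idx=0:; next delta becomes 49; next at idx=1:; next delta becomes 65; next count becomes 215; next final value -100. score_new: shift becomes -50; next count becomes 150; next (abs(abs(step)) < (count - 8)) evaluates to true; next step becomes -4; next result becomes 0; next at idx=-1:; next result becomes 0; next delta becomes 1; next delta becomes 17; next at idx=-1:; next delta becomes 33; next at idx=0:; next delta becomes 49; next at idx=1:; next delta becomes 65; next count becomes 215; next final value -100. Both give -100.
Across all 126 domain points the two functions coincide.
verdict: equivalent


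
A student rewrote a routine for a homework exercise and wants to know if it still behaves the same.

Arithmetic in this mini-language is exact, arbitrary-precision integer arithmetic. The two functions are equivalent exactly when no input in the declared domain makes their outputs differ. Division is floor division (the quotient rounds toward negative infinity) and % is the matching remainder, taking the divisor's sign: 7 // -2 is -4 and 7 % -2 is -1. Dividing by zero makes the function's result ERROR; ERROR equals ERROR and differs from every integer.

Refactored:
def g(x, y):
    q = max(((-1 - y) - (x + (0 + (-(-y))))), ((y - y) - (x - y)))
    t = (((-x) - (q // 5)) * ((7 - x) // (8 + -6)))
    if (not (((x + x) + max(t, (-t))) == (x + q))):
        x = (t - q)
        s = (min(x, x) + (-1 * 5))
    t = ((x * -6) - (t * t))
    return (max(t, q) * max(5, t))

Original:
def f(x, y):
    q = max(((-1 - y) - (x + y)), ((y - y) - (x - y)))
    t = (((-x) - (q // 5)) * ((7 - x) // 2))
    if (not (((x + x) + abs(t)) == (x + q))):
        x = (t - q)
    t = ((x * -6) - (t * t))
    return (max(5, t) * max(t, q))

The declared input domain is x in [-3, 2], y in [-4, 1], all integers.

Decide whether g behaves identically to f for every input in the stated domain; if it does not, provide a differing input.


Equivalent — the differences include local variable names differ, plus constant usage differs, plus statement counts differ, plus min/max/abs usage differs, plus arithmetic usage differs, yet no declared input distinguishes the two.
One worked example (x=-2, y=-1) — f: q=3, then t=8, then (not (((x + x) + abs(t)) == (x + q))) is true, then x=5, then t=-94, then returns 15; g: q=3, then t=8, then (not (((x + x) + max(t, (-t))) == (x + q))) is true, then x=5, then s=0, then t=-94, then returns 15; agreement on 15.
Every one of the 36 inputs gives matching results.
verdict: equivalent


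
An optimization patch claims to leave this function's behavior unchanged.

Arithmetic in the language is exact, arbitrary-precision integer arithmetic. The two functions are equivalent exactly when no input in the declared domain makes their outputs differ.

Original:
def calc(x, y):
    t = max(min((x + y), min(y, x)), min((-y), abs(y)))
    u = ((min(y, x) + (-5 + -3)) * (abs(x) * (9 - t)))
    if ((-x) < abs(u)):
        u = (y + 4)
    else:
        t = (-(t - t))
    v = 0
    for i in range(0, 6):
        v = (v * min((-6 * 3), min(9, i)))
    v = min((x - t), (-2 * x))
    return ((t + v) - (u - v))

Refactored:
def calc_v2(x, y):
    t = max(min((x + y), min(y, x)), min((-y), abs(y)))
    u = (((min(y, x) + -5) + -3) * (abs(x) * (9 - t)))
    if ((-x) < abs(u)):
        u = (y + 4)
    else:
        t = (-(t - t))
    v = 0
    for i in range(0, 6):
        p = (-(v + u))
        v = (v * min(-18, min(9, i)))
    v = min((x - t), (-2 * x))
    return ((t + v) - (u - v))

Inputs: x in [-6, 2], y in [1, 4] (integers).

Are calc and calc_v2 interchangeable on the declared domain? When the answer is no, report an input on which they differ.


Changes here: constant usage differs, and local variable names differ, and statement counts differ, and arithmetic usage differs; the full 36-point sweep finds no disagreement.
verdict: equivalent


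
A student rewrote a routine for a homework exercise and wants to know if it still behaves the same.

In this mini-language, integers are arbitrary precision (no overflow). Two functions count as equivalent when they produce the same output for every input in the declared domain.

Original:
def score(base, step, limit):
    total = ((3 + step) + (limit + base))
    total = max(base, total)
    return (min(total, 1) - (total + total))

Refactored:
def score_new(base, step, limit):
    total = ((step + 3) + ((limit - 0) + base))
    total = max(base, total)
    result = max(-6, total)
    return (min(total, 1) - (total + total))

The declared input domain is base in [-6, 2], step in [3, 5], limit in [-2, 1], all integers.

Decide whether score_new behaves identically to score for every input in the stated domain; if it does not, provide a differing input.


Reading the diff, among the changes: min/max/abs usage differs, and statement counts differ, and local variable names differ, and constant usage differs, and arithmetic usage differs.
Tracing base=0, step=3, limit=-1: score: total=5, then total=5, then returns -9 | score_new: total=5, then total=5, then result=5, then returns -9 — matching result -9.
An exhaustive pass over the 108 declared inputs shows identical outputs.
verdict: equivalent


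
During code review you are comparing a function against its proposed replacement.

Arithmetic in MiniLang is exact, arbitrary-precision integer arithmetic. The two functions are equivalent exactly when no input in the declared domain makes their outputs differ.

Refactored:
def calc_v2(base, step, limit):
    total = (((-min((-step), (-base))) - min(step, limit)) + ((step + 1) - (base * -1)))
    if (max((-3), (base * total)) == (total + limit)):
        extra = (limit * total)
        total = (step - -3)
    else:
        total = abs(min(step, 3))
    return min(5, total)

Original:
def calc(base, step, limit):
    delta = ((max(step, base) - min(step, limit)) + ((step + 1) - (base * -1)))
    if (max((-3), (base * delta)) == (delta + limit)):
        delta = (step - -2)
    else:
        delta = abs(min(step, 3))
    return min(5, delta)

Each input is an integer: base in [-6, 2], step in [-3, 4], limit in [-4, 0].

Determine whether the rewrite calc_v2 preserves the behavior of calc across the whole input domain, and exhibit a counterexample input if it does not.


Not equivalent: base=-6, step=1, limit=-4 separates them (3 vs 4).
calc: delta becomes 1; next (max((-3), (base * delta)) == (delta + limit)) evaluates to true; next delta becomes 3; next final value 3
calc_v2: total becomes 1; next (max((-3), (base * total)) == (total + limit)) evaluates to true; next extra becomes -4; next total becomes 4; next final value 4
verdict: not equivalent; witness: base=-6, step=1, limit=-4


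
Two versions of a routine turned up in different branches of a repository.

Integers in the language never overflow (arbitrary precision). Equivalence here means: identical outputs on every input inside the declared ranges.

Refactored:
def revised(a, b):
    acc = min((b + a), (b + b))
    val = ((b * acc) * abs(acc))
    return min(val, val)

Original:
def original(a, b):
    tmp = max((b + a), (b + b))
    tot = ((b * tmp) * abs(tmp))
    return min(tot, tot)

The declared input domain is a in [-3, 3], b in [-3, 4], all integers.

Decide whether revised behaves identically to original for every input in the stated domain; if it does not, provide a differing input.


Run the pair on a=-3, b=-2.
original: tmp=-4, then tot=32, then returns 32
revised: acc=-5, then val=50, then returns 50
32 against 50: the behavior changed.
verdict: not equivalent; witness: a=-3, b=-2


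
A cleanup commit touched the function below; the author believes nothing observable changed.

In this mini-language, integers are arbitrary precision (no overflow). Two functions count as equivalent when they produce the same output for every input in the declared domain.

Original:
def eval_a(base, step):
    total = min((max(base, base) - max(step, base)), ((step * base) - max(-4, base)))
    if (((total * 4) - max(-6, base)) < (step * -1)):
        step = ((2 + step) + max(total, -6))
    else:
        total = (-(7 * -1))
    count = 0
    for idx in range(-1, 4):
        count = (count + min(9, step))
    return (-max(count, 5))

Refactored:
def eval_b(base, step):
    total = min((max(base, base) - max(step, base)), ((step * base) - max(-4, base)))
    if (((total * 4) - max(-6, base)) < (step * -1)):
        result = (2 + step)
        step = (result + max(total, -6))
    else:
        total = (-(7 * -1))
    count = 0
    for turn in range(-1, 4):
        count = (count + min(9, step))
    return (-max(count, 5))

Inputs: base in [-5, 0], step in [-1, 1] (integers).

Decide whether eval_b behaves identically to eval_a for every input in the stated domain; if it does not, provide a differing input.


The two are interchangeable: local variable names differ, plus statement counts differ, and every declared input agrees.
Spot check at base=-4, step=1 — eval_a: total := -5 | (((total * 4) - max(-6, base)) < (step * -1)): true | step := -2 | count := 0 | iter idx=-1: | count := -2 | iter idx=0: | count := -4 | iter idx=1: | count := -6 | iter idx=2: | count := -8 | iter idx=3: | count := -10 | result -5. eval_b: total := -5 | (((total * 4) - max(-6, base)) < (step * -1)): true | result := 3 | step := -2 | count := 0 | iter turn=-1: | count := -2 | iter turn=0: | count := -4 | iter turn=1: | count := -6 | iter turn=2: | count := -8 | iter turn=3: | count := -10 | result -5. Both give -5.
Sweeping the whole domain (18 inputs) finds no disagreement.
verdict: equivalent


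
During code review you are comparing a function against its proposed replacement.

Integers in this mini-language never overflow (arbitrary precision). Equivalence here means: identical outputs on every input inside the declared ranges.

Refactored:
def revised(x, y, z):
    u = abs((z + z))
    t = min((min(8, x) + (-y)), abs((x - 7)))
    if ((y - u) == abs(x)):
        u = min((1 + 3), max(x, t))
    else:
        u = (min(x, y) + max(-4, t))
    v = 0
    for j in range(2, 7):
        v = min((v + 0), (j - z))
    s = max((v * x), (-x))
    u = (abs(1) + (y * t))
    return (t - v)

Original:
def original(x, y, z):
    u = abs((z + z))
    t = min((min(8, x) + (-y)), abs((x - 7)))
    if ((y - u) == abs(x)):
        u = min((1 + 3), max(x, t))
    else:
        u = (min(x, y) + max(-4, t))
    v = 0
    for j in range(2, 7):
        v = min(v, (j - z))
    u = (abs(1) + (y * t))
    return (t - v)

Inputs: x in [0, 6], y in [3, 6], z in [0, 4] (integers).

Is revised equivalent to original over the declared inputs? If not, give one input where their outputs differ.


Equivalent — the differences include local variable names differ; min/max/abs usage differs; arithmetic usage differs; statement counts differ; constant usage differs, yet no declared input distinguishes the two.
One worked example (x=2, y=3, z=0) — original: u = 0; t = -1; ((y - u) == abs(x)) -> false; u = 1; v = 0; [j=2]; v = 0; [j=3]; v = 0; [j=4]; v = 0; [j=5]; v = 0; [j=6]; v = 0; u = -2; return -1; revised: u = 0; t = -1; ((y - u) == abs(x)) -> false; u = 1; v = 0; [j=2]; v = 0; [j=3]; v = 0; [j=4]; v = 0; [j=5]; v = 0; [j=6]; v = 0; s = 0; u = -2; return -1; agreement on -1.
Sweeping the whole domain (140 inputs) finds no disagreement.
verdict: equivalent


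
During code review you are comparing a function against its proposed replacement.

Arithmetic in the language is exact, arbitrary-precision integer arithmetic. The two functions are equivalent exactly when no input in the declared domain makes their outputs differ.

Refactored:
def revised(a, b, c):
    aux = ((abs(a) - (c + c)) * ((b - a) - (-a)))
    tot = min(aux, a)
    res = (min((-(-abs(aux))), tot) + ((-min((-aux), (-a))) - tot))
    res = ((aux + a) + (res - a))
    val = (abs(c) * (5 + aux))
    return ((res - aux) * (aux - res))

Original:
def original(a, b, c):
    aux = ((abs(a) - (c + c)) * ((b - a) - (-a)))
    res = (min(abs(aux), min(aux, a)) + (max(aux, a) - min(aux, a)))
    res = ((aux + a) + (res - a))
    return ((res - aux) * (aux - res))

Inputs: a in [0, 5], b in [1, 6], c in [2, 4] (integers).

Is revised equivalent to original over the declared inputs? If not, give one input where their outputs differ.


Equivalent. One difference looks behavioral, but it never changes the outcome for any declared input.
Checked all 108 inputs in the declared domain: the outputs agree on every one.
One worked example (a=1, b=4, c=4) — original: aux becomes -28; next res becomes 1; next res becomes -27; next final value -1; revised: aux becomes -28; next tot becomes -28; next res becomes 1; next res becomes -27; next val becomes -92; next final value -1; agreement on -1.
verdict: equivalent


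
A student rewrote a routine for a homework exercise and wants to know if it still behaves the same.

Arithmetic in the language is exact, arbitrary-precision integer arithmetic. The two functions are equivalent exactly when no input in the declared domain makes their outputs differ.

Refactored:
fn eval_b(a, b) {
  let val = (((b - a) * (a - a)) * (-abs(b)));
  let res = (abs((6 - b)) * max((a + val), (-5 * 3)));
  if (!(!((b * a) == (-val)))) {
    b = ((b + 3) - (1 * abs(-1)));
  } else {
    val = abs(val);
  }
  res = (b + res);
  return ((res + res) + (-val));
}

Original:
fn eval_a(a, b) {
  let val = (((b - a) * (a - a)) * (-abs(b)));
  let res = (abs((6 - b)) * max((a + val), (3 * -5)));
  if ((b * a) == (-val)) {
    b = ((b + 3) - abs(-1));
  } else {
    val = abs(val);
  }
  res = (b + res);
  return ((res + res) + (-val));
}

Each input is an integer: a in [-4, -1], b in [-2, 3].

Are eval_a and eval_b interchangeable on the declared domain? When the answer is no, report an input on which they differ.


The two versions differ — the changes include constant usage differs; boolean connective usage differs; arithmetic usage differs.
One worked example (a=-4, b=2) — eval_a: val becomes 0; next res becomes -16; next ((b * a) == (-val)) evaluates to false; next val becomes 0; next res becomes -14; next final value -28; eval_b: val becomes 0; next res becomes -16; next (!(!((b * a) == (-val)))) evaluates to false; next val becomes 0; next res becomes -14; next final value -28; agreement on -28.
An exhaustive pass over the 24 declared inputs shows identical outputs.
verdict: equivalent


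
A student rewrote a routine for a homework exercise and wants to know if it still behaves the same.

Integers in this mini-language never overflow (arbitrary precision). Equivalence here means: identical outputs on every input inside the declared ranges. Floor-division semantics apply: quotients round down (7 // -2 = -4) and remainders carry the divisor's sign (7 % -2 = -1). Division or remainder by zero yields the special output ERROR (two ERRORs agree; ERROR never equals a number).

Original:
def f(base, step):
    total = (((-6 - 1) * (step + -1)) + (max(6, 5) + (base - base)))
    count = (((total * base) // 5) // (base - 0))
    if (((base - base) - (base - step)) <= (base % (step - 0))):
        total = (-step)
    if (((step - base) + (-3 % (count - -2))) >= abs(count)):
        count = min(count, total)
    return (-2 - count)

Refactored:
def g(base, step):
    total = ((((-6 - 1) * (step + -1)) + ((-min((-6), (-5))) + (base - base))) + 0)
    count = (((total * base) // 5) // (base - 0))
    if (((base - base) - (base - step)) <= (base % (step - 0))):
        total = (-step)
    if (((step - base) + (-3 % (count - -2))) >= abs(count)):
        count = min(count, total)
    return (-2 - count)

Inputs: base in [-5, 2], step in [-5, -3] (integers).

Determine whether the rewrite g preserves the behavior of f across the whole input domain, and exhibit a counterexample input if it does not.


Equivalent — the differences include arithmetic usage differs; also constant usage differs; also min/max/abs usage differs, yet no declared input distinguishes the two.
One worked example (base=2, step=-4) — f: total := 41 | count := 8 | (((base - base) - (base - step)) <= (base % (step - 0))): true | total := 4 | (((step - base) + (-3 % (count - -2))) >= abs(count)): false | result -10; g: total := 41 | count := 8 | (((base - base) - (base - step)) <= (base % (step - 0))): true | total := 4 | (((step - base) + (-3 % (count - -2))) >= abs(count)): false | result -10; agreement on -10.
An exhaustive pass over the 24 declared inputs shows identical outputs.
verdict: equivalent


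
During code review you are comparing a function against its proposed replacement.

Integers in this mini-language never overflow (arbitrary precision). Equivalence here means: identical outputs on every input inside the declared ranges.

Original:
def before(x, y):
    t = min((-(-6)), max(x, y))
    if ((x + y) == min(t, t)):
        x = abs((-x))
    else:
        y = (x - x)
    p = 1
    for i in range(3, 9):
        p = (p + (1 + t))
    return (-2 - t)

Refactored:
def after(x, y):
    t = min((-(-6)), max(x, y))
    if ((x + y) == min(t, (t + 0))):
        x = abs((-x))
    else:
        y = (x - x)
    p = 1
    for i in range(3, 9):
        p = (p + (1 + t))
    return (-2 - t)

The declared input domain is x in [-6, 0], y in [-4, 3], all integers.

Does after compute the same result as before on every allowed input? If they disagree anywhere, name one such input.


Reading the diff, among the changes: constant usage differs; and arithmetic usage differs.
Tracing x=-5, y=1: before: t := 1 | ((x + y) == min(t, t)): false | y := 0 | p := 1 | iter i=3: | p := 3 | iter i=4: | p := 5 | iter i=5: | p := 7 | iter i=6: | p := 9 | iter i=7: | p := 11 | iter i=8: | p := 13 | result -3 | after: t := 1 | ((x + y) == min(t, (t + 0))): false | y := 0 | p := 1 | iter i=3: | p := 3 | iter i=4: | p := 5 | iter i=5: | p := 7 | iter i=6: | p := 9 | iter i=7: | p := 11 | iter i=8: | p := 13 | result -3 — matching result -3.
Checked all 56 inputs in the declared domain: the outputs agree on every one.
verdict: equivalent


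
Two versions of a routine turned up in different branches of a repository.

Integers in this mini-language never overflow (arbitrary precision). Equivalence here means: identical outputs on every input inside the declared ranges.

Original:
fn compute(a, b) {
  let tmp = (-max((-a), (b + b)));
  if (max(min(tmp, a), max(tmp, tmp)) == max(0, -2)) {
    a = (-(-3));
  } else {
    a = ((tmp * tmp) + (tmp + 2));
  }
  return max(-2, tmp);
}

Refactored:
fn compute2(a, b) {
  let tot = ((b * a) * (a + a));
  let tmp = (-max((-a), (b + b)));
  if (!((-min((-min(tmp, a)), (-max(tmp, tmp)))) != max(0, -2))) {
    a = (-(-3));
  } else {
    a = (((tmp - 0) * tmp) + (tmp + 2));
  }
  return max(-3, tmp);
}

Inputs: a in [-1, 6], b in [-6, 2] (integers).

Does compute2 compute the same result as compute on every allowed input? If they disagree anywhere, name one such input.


Try a=-1, b=2.
compute: tmp = -4; (max(min(tmp, a), max(tmp, tmp)) == max(0, -2)) -> false; a = 14; return -2
compute2: tot = 4; tmp = -4; (!((-min((-min(tmp, a)), (-max(tmp, tmp)))) != max(0, -2))) -> false; a = 14; return -3
-2 against -3: the behavior changed.
verdict: not equivalent; witness: a=-1, b=2


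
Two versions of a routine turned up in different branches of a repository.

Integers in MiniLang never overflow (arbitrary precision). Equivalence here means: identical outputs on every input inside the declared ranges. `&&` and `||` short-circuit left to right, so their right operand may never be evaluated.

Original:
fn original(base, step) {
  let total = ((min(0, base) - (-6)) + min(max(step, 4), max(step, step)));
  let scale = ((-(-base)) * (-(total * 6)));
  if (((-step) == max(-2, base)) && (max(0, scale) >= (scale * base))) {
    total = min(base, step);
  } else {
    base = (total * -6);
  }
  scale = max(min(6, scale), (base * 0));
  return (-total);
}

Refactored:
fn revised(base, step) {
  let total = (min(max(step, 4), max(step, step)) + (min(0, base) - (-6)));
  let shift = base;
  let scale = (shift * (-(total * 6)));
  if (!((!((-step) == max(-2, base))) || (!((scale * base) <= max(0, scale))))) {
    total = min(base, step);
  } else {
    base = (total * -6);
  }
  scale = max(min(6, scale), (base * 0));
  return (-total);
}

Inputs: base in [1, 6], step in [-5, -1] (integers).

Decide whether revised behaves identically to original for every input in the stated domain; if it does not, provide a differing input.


Although boolean connective usage differs, statement counts differ, comparison usage differs, local variable names differ, 30/30 inputs agree.
verdict: equivalent
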